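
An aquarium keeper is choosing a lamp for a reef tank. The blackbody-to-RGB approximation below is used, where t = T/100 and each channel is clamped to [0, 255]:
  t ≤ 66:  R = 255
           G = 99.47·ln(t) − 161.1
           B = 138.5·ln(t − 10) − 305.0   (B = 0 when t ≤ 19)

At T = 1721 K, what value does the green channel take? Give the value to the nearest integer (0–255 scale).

t = 1721/100 = 17.21; the t ≤ 66 branch applies.
G = 99.47·ln 17.21 − 161.1 = 99.47·2.8455 − 161.1 = 121.941.
Rounded: 122.

122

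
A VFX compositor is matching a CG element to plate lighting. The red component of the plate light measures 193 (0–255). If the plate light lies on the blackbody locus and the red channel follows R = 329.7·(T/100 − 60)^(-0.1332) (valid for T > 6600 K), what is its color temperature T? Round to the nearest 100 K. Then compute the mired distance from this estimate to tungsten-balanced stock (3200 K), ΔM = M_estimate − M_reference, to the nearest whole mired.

(t − 60)^(-0.1332) = 193/329.7 = 0.58538.
t − 60 = 0.58538^(1/-0.1332) = 0.58538^(-7.508) = 55.713, so t = 115.713.
T = 100·t = 11571 K → 11600 K to the nearest 100 K.
M_estimate = 10⁶/11600 = 86.21; M_reference = 10⁶/3200 = 312.50.
ΔM = 86.21 − 312.50 = -226.29 → -226 mireds.

-226 mireds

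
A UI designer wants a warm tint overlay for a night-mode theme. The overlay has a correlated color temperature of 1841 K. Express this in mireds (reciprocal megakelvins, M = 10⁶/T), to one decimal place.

543.2 mireds

M = 10⁶ / 1841 = 543.183 → 543.2 mireds.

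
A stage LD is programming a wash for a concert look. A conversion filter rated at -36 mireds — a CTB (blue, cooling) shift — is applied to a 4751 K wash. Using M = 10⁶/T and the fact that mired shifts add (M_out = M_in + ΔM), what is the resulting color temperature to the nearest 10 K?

5730 K

M_in = 10⁶/4751 = 210.48 mireds.
M_out = 210.48 + (-36) = 174.48 mireds.
T_out = 10⁶/174.48 = 5731.3 K → 5730 K.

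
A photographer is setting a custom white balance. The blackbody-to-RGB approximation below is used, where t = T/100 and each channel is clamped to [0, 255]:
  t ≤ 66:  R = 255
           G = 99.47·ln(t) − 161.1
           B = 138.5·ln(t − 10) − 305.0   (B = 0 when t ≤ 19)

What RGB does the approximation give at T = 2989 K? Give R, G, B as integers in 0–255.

R=255, G=177, B=109

t = 2989/100 = 29.89; the t ≤ 66 branch applies.
R = 255 by definition for t ≤ 66.
G = 99.47·ln 29.89 − 161.1 = 99.47·3.3975 − 161.1 = 176.852.
B = 138.5·ln(29.89 − 10) − 305.0 = 138.5·ln 19.89 − 305.0 = 138.5·2.9902 − 305.0 = 109.145.
Rounded: (255, 177, 109).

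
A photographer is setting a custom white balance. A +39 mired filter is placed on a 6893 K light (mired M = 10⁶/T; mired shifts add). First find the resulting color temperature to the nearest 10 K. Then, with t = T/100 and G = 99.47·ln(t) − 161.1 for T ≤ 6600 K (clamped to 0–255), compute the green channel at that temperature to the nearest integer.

M_in = 10⁶/6893 = 145.07; M_out = 145.07 + (+39) = 184.07.
T_out = 10⁶/184.07 = 5432.6 K → 5430 K; t = 54.3.
G = 99.47·ln 54.3 − 161.1 = 99.47·3.9945 − 161.1 = 236.235.
Rounded: 236.

236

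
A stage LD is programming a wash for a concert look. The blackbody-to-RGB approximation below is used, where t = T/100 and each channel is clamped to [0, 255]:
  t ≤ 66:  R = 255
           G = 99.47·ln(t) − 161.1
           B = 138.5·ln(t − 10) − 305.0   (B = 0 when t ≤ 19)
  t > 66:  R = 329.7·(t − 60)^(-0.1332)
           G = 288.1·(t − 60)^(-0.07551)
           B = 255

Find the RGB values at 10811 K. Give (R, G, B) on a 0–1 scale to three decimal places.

t = 10811/100 = 108.11; the t > 66 branch applies.
R = 329.7·(108.11 − 60)^(-0.1332) = 329.7·48.11^(-0.1332) = 329.7·0.59693 = 196.809.
G = 288.1·(108.11 − 60)^(-0.07551) = 288.1·48.11^(-0.07551) = 288.1·0.74640 = 215.039.
B = 255 by definition for t > 66.
Dividing each by 255: (0.7718, 0.8433, 1.0000) → (0.772, 0.843, 1.000).

(0.772, 0.843, 1.000)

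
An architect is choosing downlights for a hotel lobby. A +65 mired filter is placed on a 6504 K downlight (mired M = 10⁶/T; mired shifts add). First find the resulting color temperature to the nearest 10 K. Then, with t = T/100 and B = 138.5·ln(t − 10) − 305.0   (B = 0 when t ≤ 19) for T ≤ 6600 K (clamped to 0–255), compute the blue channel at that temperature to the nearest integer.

190

M_in = 10⁶/6504 = 153.75; M_out = 153.75 + (+65) = 218.75.
T_out = 10⁶/218.75 = 4571.4 K → 4570 K; t = 45.7.
B = 138.5·ln(45.7 − 10) − 305.0 = 138.5·ln 35.7 − 305.0 = 138.5·3.5752 − 305.0 = 190.158.
Rounded: 190.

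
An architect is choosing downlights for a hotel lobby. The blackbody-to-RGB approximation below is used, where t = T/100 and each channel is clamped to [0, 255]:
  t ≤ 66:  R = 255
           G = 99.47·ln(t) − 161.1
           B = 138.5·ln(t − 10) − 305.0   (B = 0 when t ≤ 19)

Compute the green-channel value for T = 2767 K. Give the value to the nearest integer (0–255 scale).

t = 2767/100 = 27.67; the t ≤ 66 branch applies.
G = 99.47·ln 27.67 − 161.1 = 99.47·3.3203 − 161.1 = 169.175.
Rounded: 169.

169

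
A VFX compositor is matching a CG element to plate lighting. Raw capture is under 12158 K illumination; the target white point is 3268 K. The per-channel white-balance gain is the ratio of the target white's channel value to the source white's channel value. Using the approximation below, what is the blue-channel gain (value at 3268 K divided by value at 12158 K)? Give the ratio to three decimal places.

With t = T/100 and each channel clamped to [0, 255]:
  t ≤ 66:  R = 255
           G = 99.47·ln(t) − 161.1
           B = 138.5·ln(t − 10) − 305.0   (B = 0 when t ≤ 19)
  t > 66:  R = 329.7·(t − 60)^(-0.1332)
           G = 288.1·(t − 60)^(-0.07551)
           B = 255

0.499

At 12158 K (t = 121.58):
  B = 255 by definition for t > 66.
At 3268 K (t = 32.68):
  B = 138.5·ln(32.68 − 10) − 305.0 = 138.5·ln 22.68 − 305.0 = 138.5·3.1215 − 305.0 = 127.325.
Gain = 127.325 / 255.000 = 0.4993 → 0.499.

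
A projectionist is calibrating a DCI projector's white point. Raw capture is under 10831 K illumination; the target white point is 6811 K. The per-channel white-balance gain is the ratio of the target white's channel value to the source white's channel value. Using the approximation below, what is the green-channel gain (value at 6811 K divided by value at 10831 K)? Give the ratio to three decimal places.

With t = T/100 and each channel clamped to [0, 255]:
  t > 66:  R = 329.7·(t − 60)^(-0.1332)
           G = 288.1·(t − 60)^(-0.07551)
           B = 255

1.144

At 10831 K (t = 108.31):
  G = 288.1·(108.31 − 60)^(-0.07551) = 288.1·48.31^(-0.07551) = 288.1·0.74617 = 214.972.
At 6811 K (t = 68.11):
  G = 288.1·(68.11 − 60)^(-0.07551) = 288.1·8.11^(-0.07551) = 288.1·0.85381 = 245.982.
Gain = 245.982 / 214.972 = 1.1443 → 1.144.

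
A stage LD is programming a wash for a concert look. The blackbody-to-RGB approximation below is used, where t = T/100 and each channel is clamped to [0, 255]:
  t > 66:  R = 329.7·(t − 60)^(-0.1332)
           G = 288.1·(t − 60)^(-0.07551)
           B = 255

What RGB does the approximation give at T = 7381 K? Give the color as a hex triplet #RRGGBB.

t = 7381/100 = 73.81; the t > 66 branch applies.
R = 329.7·(73.81 − 60)^(-0.1332) = 329.7·13.81^(-0.1332) = 329.7·0.70490 = 232.405.
G = 288.1·(73.81 − 60)^(-0.07551) = 288.1·13.81^(-0.07551) = 288.1·0.82017 = 236.291.
B = 255 by definition for t > 66.
Rounded: (232, 236, 255).
In hex: #E8ECFF.

#E8ECFF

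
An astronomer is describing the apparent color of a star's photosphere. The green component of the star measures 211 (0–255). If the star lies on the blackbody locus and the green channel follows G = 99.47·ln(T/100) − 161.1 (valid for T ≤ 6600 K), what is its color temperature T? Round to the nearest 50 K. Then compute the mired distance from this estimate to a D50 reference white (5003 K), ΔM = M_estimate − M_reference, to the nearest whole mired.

+38 mireds

ln t = (211 + 161.1) / 99.47 = 3.7408.
t = e^3.7408 = 42.133.
T = 100·t = 4213 K → 4200 K to the nearest 50 K.
M_estimate = 10⁶/4200 = 238.10; M_reference = 10⁶/5003 = 199.88.
ΔM = 238.10 − 199.88 = 38.22 → +38 mireds.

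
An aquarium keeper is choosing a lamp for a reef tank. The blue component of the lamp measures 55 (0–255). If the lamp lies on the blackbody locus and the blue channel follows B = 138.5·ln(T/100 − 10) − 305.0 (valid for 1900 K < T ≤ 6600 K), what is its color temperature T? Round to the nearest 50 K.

2350 K

ln(t − 10) = (55 + 305.0) / 138.5 = 2.5993.
t − 10 = e^2.5993 = 13.454, so t = 23.454.
T = 100·t = 2345 K → 2350 K to the nearest 50 K.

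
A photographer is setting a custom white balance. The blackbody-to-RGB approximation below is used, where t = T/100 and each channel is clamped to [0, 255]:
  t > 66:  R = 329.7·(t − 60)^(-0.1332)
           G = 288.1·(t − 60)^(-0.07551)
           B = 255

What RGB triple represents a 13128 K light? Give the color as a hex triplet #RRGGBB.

t = 13128/100 = 131.28; the t > 66 branch applies.
R = 329.7·(131.28 − 60)^(-0.1332) = 329.7·71.28^(-0.1332) = 329.7·0.56648 = 186.769.
G = 288.1·(131.28 − 60)^(-0.07551) = 288.1·71.28^(-0.07551) = 288.1·0.72457 = 208.750.
B = 255 by definition for t > 66.
Rounded: (187, 209, 255).
In hex: #BBD1FF.

#BBD1FF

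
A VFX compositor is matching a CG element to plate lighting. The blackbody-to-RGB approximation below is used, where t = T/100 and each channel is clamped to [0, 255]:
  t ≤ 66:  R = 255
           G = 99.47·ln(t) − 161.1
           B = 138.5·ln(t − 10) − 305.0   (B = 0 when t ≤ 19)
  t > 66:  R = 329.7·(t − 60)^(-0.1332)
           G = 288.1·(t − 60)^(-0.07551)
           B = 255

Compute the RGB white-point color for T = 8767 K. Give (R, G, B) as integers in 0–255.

(212, 224, 255)

t = 8767/100 = 87.67; the t > 66 branch applies.
R = 329.7·(87.67 − 60)^(-0.1332) = 329.7·27.67^(-0.1332) = 329.7·0.64258 = 211.857.
G = 288.1·(87.67 − 60)^(-0.07551) = 288.1·27.67^(-0.07551) = 288.1·0.77824 = 224.211.
B = 255 by definition for t > 66.
Rounded: (212, 224, 255).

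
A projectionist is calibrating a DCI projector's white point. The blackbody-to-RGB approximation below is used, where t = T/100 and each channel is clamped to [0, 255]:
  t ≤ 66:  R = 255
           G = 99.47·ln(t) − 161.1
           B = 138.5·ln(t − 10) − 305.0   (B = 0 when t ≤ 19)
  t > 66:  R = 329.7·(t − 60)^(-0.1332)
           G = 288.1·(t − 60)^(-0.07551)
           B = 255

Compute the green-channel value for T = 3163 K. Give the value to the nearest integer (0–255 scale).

182

t = 3163/100 = 31.63; the t ≤ 66 branch applies.
G = 99.47·ln 31.63 − 161.1 = 99.47·3.4541 − 161.1 = 182.480.
Rounded: 182.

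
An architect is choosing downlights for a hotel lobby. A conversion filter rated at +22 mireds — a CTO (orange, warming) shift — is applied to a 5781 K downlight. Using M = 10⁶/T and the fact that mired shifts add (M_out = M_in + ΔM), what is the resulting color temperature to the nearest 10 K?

5130 K

M_in = 10⁶/5781 = 172.98 mireds.
M_out = 172.98 + (+22) = 194.98 mireds.
T_out = 10⁶/194.98 = 5128.7 K → 5130 K.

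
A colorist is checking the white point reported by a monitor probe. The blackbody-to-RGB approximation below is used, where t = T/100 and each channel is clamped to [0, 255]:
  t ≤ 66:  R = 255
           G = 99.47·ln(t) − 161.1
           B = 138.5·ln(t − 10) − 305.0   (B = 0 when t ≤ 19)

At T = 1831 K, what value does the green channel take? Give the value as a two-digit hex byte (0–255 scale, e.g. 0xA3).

0x80

t = 1831/100 = 18.31; the t ≤ 66 branch applies.
G = 99.47·ln 18.31 − 161.1 = 99.47·2.9074 − 161.1 = 128.104.
Rounded: 128; in hex, 0x80.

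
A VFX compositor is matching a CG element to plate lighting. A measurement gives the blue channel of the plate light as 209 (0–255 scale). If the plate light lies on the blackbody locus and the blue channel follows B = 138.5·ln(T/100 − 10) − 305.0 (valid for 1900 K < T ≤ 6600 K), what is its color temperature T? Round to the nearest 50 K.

5100 K

ln(t − 10) = (209 + 305.0) / 138.5 = 3.7112.
t − 10 = e^3.7112 = 40.903, so t = 50.903.
T = 100·t = 5090 K → 5100 K to the nearest 50 K.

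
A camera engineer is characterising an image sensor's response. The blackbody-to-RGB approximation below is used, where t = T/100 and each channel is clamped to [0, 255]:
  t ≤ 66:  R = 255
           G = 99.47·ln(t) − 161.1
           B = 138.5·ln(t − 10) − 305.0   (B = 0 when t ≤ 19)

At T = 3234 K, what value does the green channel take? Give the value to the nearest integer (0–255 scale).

185

t = 3234/100 = 32.34; the t ≤ 66 branch applies.
G = 99.47·ln 32.34 − 161.1 = 99.47·3.4763 − 161.1 = 184.688.
Rounded: 185.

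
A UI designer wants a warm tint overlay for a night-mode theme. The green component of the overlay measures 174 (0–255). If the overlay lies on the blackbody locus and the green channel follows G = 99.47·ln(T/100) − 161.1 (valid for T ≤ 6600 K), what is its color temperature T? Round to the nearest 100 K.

ln t = (174 + 161.1) / 99.47 = 3.3689.
t = e^3.3689 = 29.045.
T = 100·t = 2905 K → 2900 K to the nearest 100 K.

2900 K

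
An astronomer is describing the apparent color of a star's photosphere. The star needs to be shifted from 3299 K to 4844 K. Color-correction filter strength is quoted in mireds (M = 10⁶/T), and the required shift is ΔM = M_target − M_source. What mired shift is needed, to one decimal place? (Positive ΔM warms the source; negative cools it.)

M_source = 10⁶/3299 = 303.122; M_target = 10⁶/4844 = 206.441.
ΔM = 206.441 − 303.122 = -96.681 → -96.7 mireds, a cooling shift.

-96.7 mireds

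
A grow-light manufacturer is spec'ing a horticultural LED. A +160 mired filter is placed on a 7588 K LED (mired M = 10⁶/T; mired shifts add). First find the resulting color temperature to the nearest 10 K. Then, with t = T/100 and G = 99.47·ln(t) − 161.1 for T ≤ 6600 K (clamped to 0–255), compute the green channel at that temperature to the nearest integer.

191

M_in = 10⁶/7588 = 131.79; M_out = 131.79 + (+160) = 291.79.
T_out = 10⁶/291.79 = 3427.2 K → 3430 K; t = 34.3.
G = 99.47·ln 34.3 − 161.1 = 99.47·3.5351 − 161.1 = 190.541.
Rounded: 191.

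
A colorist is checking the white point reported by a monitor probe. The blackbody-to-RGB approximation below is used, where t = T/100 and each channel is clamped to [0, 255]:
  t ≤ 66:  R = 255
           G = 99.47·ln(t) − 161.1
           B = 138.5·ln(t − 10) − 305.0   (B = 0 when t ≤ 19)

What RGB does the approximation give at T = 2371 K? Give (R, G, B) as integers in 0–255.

t = 2371/100 = 23.71; the t ≤ 66 branch applies.
R = 255 by definition for t ≤ 66.
G = 99.47·ln 23.71 − 161.1 = 99.47·3.1659 − 161.1 = 153.812.
B = 138.5·ln(23.71 − 10) − 305.0 = 138.5·ln 13.71 − 305.0 = 138.5·2.6181 − 305.0 = 57.610.
Rounded: (255, 154, 58).

(255, 154, 58)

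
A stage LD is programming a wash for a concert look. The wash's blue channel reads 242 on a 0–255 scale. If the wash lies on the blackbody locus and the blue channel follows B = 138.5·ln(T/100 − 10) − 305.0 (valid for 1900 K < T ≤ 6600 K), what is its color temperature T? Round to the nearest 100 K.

6200 K

ln(t − 10) = (242 + 305.0) / 138.5 = 3.9495.
t − 10 = e^3.9495 = 51.907, so t = 61.907.
T = 100·t = 6191 K → 6200 K to the nearest 100 K.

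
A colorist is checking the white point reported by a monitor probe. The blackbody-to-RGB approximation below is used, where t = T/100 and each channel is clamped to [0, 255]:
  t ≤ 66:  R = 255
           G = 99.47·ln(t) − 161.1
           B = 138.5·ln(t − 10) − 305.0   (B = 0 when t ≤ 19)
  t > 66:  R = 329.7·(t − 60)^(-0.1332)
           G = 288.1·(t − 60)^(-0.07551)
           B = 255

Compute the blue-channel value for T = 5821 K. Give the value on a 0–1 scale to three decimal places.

0.909

t = 5821/100 = 58.21; the t ≤ 66 branch applies.
B = 138.5·ln(58.21 − 10) − 305.0 = 138.5·ln 48.21 − 305.0 = 138.5·3.8756 − 305.0 = 231.766.
On a 0–1 scale: 231.766/255 = 0.9089 → 0.909.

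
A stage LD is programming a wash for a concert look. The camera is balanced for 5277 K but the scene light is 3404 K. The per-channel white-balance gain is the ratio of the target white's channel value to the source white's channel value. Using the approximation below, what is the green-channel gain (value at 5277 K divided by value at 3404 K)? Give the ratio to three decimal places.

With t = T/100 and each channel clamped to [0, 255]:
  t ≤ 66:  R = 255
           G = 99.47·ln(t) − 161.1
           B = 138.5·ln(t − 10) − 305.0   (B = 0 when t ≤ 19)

1.230

At 3404 K (t = 34.04):
  G = 99.47·ln 34.04 − 161.1 = 99.47·3.5275 − 161.1 = 189.784.
At 5277 K (t = 52.77):
  G = 99.47·ln 52.77 − 161.1 = 99.47·3.9659 − 161.1 = 233.392.
Gain = 233.392 / 189.784 = 1.2298 → 1.230.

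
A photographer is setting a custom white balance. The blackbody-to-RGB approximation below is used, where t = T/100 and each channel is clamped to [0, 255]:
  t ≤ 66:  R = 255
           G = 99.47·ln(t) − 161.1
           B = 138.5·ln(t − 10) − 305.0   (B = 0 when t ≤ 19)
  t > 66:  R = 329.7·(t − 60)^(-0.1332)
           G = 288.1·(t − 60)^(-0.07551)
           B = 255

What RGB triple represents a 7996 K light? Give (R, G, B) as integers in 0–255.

t = 7996/100 = 79.96; the t > 66 branch applies.
R = 329.7·(79.96 − 60)^(-0.1332) = 329.7·19.96^(-0.1332) = 329.7·0.67115 = 221.278.
G = 288.1·(79.96 − 60)^(-0.07551) = 288.1·19.96^(-0.07551) = 288.1·0.79767 = 229.810.
B = 255 by definition for t > 66.
Rounded: (221, 230, 255).

(221, 230, 255)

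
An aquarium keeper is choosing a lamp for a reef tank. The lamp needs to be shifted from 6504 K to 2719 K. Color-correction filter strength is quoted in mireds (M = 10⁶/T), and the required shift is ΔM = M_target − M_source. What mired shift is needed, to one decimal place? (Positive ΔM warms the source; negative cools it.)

+214.0 mireds

M_source = 10⁶/6504 = 153.752; M_target = 10⁶/2719 = 367.782.
ΔM = 367.782 − 153.752 = 214.031 → +214.0 mireds, a warming shift.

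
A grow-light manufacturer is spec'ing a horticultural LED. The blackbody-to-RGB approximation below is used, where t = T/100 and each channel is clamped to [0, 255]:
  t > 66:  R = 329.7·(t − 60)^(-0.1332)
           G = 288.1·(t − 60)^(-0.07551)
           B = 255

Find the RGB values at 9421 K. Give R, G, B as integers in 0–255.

R=206, G=221, B=255

t = 9421/100 = 94.21; the t > 66 branch applies.
R = 329.7·(94.21 − 60)^(-0.1332) = 329.7·34.21^(-0.1332) = 329.7·0.62467 = 205.954.
G = 288.1·(94.21 − 60)^(-0.07551) = 288.1·34.21^(-0.07551) = 288.1·0.76587 = 220.648.
B = 255 by definition for t > 66.
Rounded: (206, 221, 255).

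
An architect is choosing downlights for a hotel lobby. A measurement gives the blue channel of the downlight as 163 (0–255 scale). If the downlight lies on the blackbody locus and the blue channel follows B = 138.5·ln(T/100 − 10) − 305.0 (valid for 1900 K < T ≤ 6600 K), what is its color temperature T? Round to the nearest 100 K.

ln(t − 10) = (163 + 305.0) / 138.5 = 3.3791.
t − 10 = e^3.3791 = 29.343, so t = 39.343.
T = 100·t = 3934 K → 3900 K to the nearest 100 K.

3900 K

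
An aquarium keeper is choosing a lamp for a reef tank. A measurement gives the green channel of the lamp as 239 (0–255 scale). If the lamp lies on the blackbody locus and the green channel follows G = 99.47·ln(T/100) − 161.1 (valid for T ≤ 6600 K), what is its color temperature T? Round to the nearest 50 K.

5600 K

ln t = (239 + 161.1) / 99.47 = 4.0223.
t = e^4.0223 = 55.830.
T = 100·t = 5583 K → 5600 K to the nearest 50 K.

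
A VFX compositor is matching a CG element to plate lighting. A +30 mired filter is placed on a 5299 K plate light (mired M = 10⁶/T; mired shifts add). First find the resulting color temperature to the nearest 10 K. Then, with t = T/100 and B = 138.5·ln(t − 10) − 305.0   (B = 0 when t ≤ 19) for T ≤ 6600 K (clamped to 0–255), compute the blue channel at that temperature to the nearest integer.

M_in = 10⁶/5299 = 188.71; M_out = 188.71 + (+30) = 218.71.
T_out = 10⁶/218.71 = 4572.2 K → 4570 K; t = 45.7.
B = 138.5·ln(45.7 − 10) − 305.0 = 138.5·ln 35.7 − 305.0 = 138.5·3.5752 − 305.0 = 190.158.
Rounded: 190.

190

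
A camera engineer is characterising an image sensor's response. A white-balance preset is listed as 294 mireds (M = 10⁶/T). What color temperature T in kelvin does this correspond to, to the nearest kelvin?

3401 K

T = 10⁶ / 294 = 3401.36 K → 3401 K.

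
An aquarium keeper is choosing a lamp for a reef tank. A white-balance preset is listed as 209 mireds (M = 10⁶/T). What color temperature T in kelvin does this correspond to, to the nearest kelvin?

4785 K

T = 10⁶ / 209 = 4784.69 K → 4785 K.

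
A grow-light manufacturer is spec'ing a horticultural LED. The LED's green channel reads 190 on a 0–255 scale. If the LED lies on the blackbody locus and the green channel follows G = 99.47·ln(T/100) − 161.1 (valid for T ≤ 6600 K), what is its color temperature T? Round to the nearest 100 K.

3400 K

ln t = (190 + 161.1) / 99.47 = 3.5297.
t = e^3.5297 = 34.114.
T = 100·t = 3411 K → 3400 K to the nearest 100 K.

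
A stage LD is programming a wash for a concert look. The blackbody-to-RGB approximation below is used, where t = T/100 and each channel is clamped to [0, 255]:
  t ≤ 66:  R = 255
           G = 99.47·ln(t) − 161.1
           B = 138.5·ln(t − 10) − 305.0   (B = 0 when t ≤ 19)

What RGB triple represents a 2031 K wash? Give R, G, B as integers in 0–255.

R=255, G=138, B=18

t = 2031/100 = 20.31; the t ≤ 66 branch applies.
R = 255 by definition for t ≤ 66.
G = 99.47·ln 20.31 − 161.1 = 99.47·3.0111 − 161.1 = 138.415.
B = 138.5·ln(20.31 − 10) − 305.0 = 138.5·ln 10.31 − 305.0 = 138.5·2.3331 − 305.0 = 18.136.
Rounded: (255, 138, 18).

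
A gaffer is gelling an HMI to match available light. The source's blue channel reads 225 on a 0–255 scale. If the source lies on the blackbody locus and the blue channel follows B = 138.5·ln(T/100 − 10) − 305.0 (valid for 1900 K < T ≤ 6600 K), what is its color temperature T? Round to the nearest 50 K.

ln(t − 10) = (225 + 305.0) / 138.5 = 3.8267.
t − 10 = e^3.8267 = 45.911, so t = 55.911.
T = 100·t = 5591 K → 5600 K to the nearest 50 K.

5600 K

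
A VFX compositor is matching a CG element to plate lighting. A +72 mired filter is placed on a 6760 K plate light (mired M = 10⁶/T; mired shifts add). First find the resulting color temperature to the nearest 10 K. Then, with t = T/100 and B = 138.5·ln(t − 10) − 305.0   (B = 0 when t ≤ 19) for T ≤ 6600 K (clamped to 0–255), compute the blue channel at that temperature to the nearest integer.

M_in = 10⁶/6760 = 147.93; M_out = 147.93 + (+72) = 219.93.
T_out = 10⁶/219.93 = 4546.9 K → 4550 K; t = 45.5.
B = 138.5·ln(45.5 − 10) − 305.0 = 138.5·ln 35.5 − 305.0 = 138.5·3.5695 − 305.0 = 189.380.
Rounded: 189.

189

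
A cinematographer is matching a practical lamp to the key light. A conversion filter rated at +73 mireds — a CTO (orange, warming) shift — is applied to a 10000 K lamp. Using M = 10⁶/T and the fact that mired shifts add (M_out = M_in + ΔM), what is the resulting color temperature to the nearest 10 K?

5780 K

M_in = 10⁶/10000 = 100.00 mireds.
M_out = 100.00 + (+73) = 173.00 mireds.
T_out = 10⁶/173.00 = 5780.3 K → 5780 K.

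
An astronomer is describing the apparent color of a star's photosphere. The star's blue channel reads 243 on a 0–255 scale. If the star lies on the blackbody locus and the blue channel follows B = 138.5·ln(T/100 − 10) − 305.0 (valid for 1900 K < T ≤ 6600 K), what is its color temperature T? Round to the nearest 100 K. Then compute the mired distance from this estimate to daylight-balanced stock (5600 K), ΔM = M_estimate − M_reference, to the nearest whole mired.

ln(t − 10) = (243 + 305.0) / 138.5 = 3.9567.
t − 10 = e^3.9567 = 52.283, so t = 62.283.
T = 100·t = 6228 K → 6200 K to the nearest 100 K.
M_estimate = 10⁶/6200 = 161.29; M_reference = 10⁶/5600 = 178.57.
ΔM = 161.29 − 178.57 = -17.28 → -17 mireds.

-17 mireds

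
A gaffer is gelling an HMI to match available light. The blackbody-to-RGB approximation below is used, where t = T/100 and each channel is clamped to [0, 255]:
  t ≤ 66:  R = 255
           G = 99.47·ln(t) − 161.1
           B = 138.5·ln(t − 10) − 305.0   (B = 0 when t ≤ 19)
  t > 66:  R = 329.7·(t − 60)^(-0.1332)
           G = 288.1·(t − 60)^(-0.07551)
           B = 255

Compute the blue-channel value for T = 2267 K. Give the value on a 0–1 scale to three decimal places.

t = 2267/100 = 22.67; the t ≤ 66 branch applies.
B = 138.5·ln(22.67 − 10) − 305.0 = 138.5·ln 12.67 − 305.0 = 138.5·2.5392 − 305.0 = 46.684.
On a 0–1 scale: 46.684/255 = 0.1831 → 0.183.

0.183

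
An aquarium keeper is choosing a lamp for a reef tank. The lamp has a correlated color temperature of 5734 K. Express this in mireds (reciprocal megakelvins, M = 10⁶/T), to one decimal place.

174.4 mireds

M = 10⁶ / 5734 = 174.398 → 174.4 mireds.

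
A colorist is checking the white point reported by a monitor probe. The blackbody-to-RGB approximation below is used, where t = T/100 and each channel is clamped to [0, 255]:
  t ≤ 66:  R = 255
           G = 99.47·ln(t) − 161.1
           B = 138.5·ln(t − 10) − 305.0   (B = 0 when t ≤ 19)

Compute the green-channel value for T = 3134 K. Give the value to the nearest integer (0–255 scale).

182

t = 3134/100 = 31.34; the t ≤ 66 branch applies.
G = 99.47·ln 31.34 − 161.1 = 99.47·3.4449 − 161.1 = 181.564.
Rounded: 182.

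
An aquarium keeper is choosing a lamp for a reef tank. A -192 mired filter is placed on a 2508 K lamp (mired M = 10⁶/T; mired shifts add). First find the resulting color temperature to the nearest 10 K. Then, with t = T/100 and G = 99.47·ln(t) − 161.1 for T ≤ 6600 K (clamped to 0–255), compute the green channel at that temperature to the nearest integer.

M_in = 10⁶/2508 = 398.72; M_out = 398.72 + (-192) = 206.72.
T_out = 10⁶/206.72 = 4837.4 K → 4840 K; t = 48.4.
G = 99.47·ln 48.4 − 161.1 = 99.47·3.8795 − 161.1 = 224.794.
Rounded: 225.

225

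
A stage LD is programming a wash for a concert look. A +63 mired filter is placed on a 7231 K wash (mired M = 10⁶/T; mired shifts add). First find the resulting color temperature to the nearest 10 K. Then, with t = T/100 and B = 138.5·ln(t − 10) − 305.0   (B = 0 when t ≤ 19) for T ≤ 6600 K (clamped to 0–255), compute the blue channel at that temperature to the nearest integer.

205

M_in = 10⁶/7231 = 138.29; M_out = 138.29 + (+63) = 201.29.
T_out = 10⁶/201.29 = 4967.9 K → 4970 K; t = 49.7.
B = 138.5·ln(49.7 − 10) − 305.0 = 138.5·ln 39.7 − 305.0 = 138.5·3.6814 − 305.0 = 204.867.
Rounded: 205.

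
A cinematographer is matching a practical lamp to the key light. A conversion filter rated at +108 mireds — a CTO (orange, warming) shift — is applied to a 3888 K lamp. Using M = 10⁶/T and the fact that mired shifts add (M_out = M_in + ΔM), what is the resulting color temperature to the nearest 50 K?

M_in = 10⁶/3888 = 257.20 mireds.
M_out = 257.20 + (+108) = 365.20 mireds.
T_out = 10⁶/365.20 = 2738.2 K → 2750 K.

2750 K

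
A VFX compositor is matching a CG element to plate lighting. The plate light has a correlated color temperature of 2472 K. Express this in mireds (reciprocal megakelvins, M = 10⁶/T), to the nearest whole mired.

M = 10⁶ / 2472 = 404.531 → 405 mireds.

405 mireds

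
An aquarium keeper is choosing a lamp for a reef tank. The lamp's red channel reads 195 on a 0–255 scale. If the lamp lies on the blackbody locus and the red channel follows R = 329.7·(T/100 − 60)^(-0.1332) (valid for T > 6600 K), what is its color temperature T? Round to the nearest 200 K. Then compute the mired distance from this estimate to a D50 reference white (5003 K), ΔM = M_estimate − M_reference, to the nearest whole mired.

(t − 60)^(-0.1332) = 195/329.7 = 0.59145.
t − 60 = 0.59145^(1/-0.1332) = 0.59145^(-7.508) = 51.564, so t = 111.564.
T = 100·t = 11156 K → 11200 K to the nearest 200 K.
M_estimate = 10⁶/11200 = 89.29; M_reference = 10⁶/5003 = 199.88.
ΔM = 89.29 − 199.88 = -110.59 → -111 mireds.

-111 mireds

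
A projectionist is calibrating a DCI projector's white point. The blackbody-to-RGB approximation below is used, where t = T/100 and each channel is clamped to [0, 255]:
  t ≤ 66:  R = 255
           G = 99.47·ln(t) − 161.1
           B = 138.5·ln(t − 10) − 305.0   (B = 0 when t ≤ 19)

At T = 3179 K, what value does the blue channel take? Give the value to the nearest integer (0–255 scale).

122

t = 3179/100 = 31.79; the t ≤ 66 branch applies.
B = 138.5·ln(31.79 − 10) − 305.0 = 138.5·ln 21.79 − 305.0 = 138.5·3.0815 − 305.0 = 121.781.
Rounded: 122.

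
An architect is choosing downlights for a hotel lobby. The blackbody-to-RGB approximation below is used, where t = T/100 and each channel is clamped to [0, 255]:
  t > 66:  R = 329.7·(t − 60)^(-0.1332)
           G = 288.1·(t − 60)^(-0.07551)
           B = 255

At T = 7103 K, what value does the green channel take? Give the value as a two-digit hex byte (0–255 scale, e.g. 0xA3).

0xF0

t = 7103/100 = 71.03; the t > 66 branch applies.
G = 288.1·(71.03 − 60)^(-0.07551) = 288.1·11.03^(-0.07551) = 288.1·0.83421 = 240.336.
Rounded: 240; in hex, 0xF0.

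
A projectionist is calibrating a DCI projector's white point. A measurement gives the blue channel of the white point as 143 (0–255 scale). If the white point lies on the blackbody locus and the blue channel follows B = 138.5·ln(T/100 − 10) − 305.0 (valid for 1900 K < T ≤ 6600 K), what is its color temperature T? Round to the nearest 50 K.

ln(t − 10) = (143 + 305.0) / 138.5 = 3.2347.
t − 10 = e^3.2347 = 25.398, so t = 35.398.
T = 100·t = 3540 K → 3550 K to the nearest 50 K.

3550 K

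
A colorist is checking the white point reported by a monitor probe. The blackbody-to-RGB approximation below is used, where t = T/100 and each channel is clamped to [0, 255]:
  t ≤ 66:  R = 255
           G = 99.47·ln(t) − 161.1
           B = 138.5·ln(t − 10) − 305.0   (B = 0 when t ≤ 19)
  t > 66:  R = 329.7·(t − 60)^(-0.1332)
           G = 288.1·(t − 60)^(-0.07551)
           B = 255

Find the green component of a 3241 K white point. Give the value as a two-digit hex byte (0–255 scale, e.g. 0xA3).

t = 3241/100 = 32.41; the t ≤ 66 branch applies.
G = 99.47·ln 32.41 − 161.1 = 99.47·3.4785 − 161.1 = 184.903.
Rounded: 185; in hex, 0xB9.

0xB9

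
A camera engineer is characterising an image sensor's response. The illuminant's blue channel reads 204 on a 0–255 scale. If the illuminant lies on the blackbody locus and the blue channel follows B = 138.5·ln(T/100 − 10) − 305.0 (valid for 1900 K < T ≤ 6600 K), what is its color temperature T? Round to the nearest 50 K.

ln(t − 10) = (204 + 305.0) / 138.5 = 3.6751.
t − 10 = e^3.6751 = 39.452, so t = 49.452.
T = 100·t = 4945 K → 4950 K to the nearest 50 K.

4950 K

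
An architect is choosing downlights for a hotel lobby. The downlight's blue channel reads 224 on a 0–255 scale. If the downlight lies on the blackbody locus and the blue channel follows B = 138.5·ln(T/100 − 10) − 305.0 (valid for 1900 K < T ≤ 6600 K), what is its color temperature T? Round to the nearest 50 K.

5550 K

ln(t − 10) = (224 + 305.0) / 138.5 = 3.8195.
t − 10 = e^3.8195 = 45.581, so t = 55.581.
T = 100·t = 5558 K → 5550 K to the nearest 50 K.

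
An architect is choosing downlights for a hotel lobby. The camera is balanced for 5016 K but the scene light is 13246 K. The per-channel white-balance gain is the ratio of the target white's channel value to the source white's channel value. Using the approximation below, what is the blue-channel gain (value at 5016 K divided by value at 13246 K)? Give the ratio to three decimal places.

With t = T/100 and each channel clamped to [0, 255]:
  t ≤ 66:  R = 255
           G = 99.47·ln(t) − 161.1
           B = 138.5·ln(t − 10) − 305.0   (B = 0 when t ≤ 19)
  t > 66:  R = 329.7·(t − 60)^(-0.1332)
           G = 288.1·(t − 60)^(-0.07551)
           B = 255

0.810

At 13246 K (t = 132.46):
  B = 255 by definition for t > 66.
At 5016 K (t = 50.16):
  B = 138.5·ln(50.16 − 10) − 305.0 = 138.5·ln 40.16 − 305.0 = 138.5·3.6929 − 305.0 = 206.463.
Gain = 206.463 / 255.000 = 0.8097 → 0.810.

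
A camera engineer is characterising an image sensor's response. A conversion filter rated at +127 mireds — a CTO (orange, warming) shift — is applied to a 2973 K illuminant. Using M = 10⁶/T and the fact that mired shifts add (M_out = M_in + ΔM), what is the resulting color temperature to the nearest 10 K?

M_in = 10⁶/2973 = 336.36 mireds.
M_out = 336.36 + (+127) = 463.36 mireds.
T_out = 10⁶/463.36 = 2158.1 K → 2160 K.

2160 K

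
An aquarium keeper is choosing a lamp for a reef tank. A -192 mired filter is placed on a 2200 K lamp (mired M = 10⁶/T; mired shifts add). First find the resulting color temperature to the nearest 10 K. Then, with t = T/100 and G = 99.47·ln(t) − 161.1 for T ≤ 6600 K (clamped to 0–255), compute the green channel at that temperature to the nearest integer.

M_in = 10⁶/2200 = 454.55; M_out = 454.55 + (-192) = 262.55.
T_out = 10⁶/262.55 = 3808.9 K → 3810 K; t = 38.1.
G = 99.47·ln 38.1 − 161.1 = 99.47·3.6402 − 161.1 = 200.992.
Rounded: 201.

201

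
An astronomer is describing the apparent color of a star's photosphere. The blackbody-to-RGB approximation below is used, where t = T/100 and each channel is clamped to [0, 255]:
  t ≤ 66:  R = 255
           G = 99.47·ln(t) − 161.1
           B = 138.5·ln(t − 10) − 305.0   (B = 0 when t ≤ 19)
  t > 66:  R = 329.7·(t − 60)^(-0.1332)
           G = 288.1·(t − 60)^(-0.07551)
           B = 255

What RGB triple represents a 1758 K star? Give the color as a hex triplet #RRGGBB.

#FF7C00

t = 1758/100 = 17.58; the t ≤ 66 branch applies.
R = 255 by definition for t ≤ 66.
G = 99.47·ln 17.58 − 161.1 = 99.47·2.8668 − 161.1 = 124.057.
t = 17.58 ≤ 19, so B = 0.
Rounded: (255, 124, 0).
In hex: #FF7C00.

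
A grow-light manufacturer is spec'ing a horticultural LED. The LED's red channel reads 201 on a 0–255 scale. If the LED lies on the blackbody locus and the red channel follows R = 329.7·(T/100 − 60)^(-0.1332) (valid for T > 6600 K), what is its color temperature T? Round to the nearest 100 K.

10100 K

(t − 60)^(-0.1332) = 201/329.7 = 0.60965.
t − 60 = 0.60965^(1/-0.1332) = 0.60965^(-7.508) = 41.071, so t = 101.071.
T = 100·t = 10107 K → 10100 K to the nearest 100 K.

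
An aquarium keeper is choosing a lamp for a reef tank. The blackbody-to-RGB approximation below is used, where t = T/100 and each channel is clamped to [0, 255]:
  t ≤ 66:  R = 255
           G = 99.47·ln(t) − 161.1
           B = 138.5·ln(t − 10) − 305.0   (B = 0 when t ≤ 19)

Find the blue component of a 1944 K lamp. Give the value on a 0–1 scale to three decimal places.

0.023

t = 1944/100 = 19.44; the t ≤ 66 branch applies.
B = 138.5·ln(19.44 − 10) − 305.0 = 138.5·ln 9.44 − 305.0 = 138.5·2.2450 − 305.0 = 5.926.
On a 0–1 scale: 5.926/255 = 0.0232 → 0.023.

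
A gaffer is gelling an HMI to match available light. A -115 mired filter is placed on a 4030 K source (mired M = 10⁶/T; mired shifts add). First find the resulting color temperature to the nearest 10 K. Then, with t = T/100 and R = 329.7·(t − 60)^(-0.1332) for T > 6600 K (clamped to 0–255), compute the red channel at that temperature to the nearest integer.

230

M_in = 10⁶/4030 = 248.14; M_out = 248.14 + (-115) = 133.14.
T_out = 10⁶/133.14 = 7510.9 K → 7510 K; t = 75.1.
R = 329.7·(75.1 − 60)^(-0.1332) = 329.7·15.1^(-0.1332) = 329.7·0.69656 = 229.657.
Rounded: 230.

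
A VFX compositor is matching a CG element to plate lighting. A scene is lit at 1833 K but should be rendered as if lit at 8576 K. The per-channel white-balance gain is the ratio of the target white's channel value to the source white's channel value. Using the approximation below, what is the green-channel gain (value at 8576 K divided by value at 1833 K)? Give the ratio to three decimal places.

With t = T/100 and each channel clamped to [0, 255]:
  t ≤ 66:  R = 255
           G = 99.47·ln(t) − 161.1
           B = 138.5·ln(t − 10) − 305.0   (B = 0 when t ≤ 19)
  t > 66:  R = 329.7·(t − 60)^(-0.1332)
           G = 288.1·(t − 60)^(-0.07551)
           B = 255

At 1833 K (t = 18.33):
  G = 99.47·ln 18.33 − 161.1 = 99.47·2.9085 − 161.1 = 128.212.
At 8576 K (t = 85.76):
  G = 288.1·(85.76 − 60)^(-0.07551) = 288.1·25.76^(-0.07551) = 288.1·0.78246 = 225.425.
Gain = 225.425 / 128.212 = 1.7582 → 1.758.

1.758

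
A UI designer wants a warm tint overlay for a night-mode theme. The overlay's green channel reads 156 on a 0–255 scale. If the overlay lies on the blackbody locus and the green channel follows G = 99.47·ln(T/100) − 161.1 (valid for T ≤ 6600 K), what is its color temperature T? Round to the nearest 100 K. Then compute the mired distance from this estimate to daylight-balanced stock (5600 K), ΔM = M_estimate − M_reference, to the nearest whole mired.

+238 mireds

ln t = (156 + 161.1) / 99.47 = 3.1879.
t = e^3.1879 = 24.237.
T = 100·t = 2424 K → 2400 K to the nearest 100 K.
M_estimate = 10⁶/2400 = 416.67; M_reference = 10⁶/5600 = 178.57.
ΔM = 416.67 − 178.57 = 238.10 → +238 mireds.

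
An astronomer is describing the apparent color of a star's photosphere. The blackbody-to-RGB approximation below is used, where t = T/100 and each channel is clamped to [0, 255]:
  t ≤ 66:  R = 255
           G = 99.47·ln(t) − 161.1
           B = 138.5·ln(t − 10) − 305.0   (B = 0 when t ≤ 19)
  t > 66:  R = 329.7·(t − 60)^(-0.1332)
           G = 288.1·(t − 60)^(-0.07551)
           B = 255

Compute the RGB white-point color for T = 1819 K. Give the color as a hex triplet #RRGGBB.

#FF7F00

t = 1819/100 = 18.19; the t ≤ 66 branch applies.
R = 255 by definition for t ≤ 66.
G = 99.47·ln 18.19 − 161.1 = 99.47·2.9009 − 161.1 = 127.450.
t = 18.19 ≤ 19, so B = 0.
Rounded: (255, 127, 0).
In hex: #FF7F00.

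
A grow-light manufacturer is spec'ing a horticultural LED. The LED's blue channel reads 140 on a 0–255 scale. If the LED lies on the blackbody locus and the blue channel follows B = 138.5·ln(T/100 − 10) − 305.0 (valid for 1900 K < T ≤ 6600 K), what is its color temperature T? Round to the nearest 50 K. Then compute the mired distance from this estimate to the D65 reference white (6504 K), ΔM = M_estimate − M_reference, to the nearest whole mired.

+132 mireds

ln(t − 10) = (140 + 305.0) / 138.5 = 3.2130.
t − 10 = e^3.2130 = 24.853, so t = 34.853.
T = 100·t = 3485 K → 3500 K to the nearest 50 K.
M_estimate = 10⁶/3500 = 285.71; M_reference = 10⁶/6504 = 153.75.
ΔM = 285.71 − 153.75 = 131.96 → +132 mireds.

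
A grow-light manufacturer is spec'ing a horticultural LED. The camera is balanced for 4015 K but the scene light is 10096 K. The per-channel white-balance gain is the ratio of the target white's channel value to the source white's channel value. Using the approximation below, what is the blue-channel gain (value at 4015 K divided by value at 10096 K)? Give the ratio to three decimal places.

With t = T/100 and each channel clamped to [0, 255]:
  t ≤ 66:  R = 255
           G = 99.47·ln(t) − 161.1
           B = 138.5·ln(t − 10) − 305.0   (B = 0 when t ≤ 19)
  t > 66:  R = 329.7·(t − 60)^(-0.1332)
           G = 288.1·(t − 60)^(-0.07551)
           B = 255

0.654

At 10096 K (t = 100.96):
  B = 255 by definition for t > 66.
At 4015 K (t = 40.15):
  B = 138.5·ln(40.15 − 10) − 305.0 = 138.5·ln 30.15 − 305.0 = 138.5·3.4062 − 305.0 = 166.757.
Gain = 166.757 / 255.000 = 0.6539 → 0.654.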